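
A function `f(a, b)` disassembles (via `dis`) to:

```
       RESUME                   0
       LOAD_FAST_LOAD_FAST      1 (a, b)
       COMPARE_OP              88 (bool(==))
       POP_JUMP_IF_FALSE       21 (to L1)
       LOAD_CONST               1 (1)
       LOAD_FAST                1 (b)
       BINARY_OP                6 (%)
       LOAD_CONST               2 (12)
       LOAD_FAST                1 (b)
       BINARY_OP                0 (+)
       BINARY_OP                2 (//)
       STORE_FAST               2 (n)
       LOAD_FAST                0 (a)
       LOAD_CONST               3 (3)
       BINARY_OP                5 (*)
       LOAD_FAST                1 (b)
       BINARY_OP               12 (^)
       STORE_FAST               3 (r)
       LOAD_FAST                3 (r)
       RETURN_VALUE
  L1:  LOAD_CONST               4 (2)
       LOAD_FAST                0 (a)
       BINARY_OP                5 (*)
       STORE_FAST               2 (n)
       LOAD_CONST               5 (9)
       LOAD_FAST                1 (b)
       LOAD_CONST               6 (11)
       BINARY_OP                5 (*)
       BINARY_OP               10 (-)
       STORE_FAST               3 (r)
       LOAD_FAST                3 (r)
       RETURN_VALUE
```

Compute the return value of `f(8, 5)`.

LOAD_FAST_LOAD_FAST a,b → push 8,5. Stack: [8, 5]
COMPARE_OP bool(==) → 8 vs 5 = False. Stack: [False]
POP_JUMP_IF_FALSE → pop False; jump. Stack: []
LOAD_CONST → push 2. Stack: [2]
LOAD_FAST a → push 8. Stack: [2, 8]
BINARY_OP * → 2 * 8 = 16. Stack: [16]
STORE_FAST n → n=16. Stack: []
LOAD_CONST → push 9. Stack: [9]
LOAD_FAST b → push 5. Stack: [9, 5]
LOAD_CONST → push 11. Stack: [9, 5, 11]
BINARY_OP * → 5 * 11 = 55. Stack: [9, 55]
BINARY_OP - → 9 - 55 = -46. Stack: [-46]
STORE_FAST r → r=-46. Stack: []
LOAD_FAST r → push -46. Stack: [-46]
RETURN_VALUE → return -46.

-46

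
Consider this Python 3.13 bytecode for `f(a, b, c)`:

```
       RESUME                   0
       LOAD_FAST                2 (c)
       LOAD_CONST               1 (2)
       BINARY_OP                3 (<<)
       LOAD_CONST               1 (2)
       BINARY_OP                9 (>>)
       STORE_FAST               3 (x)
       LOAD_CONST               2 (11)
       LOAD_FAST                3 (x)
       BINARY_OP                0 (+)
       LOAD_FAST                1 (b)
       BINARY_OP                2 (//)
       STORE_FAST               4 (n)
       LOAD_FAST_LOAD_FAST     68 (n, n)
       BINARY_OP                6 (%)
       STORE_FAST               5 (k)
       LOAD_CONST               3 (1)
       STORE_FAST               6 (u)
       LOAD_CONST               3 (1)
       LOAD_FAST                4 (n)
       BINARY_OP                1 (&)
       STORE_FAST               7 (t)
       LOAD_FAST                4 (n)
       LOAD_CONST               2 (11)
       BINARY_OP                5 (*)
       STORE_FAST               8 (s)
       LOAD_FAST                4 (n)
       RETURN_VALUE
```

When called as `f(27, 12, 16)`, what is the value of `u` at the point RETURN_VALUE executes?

1

LOAD_FAST c → push 16. Stack: [16]
LOAD_CONST → push 2. Stack: [16, 2]
BINARY_OP << → 16 << 2 = 64. Stack: [64]
LOAD_CONST → push 2. Stack: [64, 2]
BINARY_OP >> → 64 >> 2 = 16. Stack: [16]
STORE_FAST x → x=16. Stack: []
LOAD_CONST → push 11. Stack: [11]
LOAD_FAST x → push 16. Stack: [11, 16]
BINARY_OP + → 11 + 16 = 27. Stack: [27]
LOAD_FAST b → push 12. Stack: [27, 12]
BINARY_OP // → 27 // 12 = 2. Stack: [2]
STORE_FAST n → n=2. Stack: []
LOAD_FAST_LOAD_FAST n,n → push 2,2. Stack: [2, 2]
BINARY_OP % → 2 % 2 = 0. Stack: [0]
STORE_FAST k → k=0. Stack: []
LOAD_CONST → push 1. Stack: [1]
STORE_FAST u → u=1. Stack: []
LOAD_CONST → push 1. Stack: [1]
LOAD_FAST n → push 2. Stack: [1, 2]
BINARY_OP & → 1 & 2 = 0. Stack: [0]
STORE_FAST t → t=0. Stack: []
LOAD_FAST n → push 2. Stack: [2]
LOAD_CONST → push 11. Stack: [2, 11]
BINARY_OP * → 2 * 11 = 22. Stack: [22]
STORE_FAST s → s=22. Stack: []
LOAD_FAST n → push 2. Stack: [2]
RETURN_VALUE → return 2.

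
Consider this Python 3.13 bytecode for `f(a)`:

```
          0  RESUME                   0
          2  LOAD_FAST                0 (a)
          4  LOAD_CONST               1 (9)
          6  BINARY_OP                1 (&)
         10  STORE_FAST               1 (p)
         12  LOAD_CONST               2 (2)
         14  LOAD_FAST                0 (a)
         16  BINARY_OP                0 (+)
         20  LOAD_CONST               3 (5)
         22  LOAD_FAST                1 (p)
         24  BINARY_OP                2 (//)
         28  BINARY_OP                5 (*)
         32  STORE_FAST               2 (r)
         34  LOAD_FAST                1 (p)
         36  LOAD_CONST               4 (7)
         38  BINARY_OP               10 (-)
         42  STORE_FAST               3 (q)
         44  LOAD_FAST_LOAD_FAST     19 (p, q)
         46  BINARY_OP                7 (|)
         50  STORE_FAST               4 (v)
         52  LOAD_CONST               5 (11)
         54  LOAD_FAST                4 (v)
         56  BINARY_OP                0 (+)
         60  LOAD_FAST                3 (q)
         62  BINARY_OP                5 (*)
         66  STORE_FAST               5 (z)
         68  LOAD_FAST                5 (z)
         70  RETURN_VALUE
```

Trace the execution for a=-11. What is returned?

-36

LOAD_FAST a → push -11. Stack: [-11]
LOAD_CONST → push 9. Stack: [-11, 9]
BINARY_OP & → -11 & 9 = 1. Stack: [1]
STORE_FAST p → p=1. Stack: []
LOAD_CONST → push 2. Stack: [2]
LOAD_FAST a → push -11. Stack: [2, -11]
BINARY_OP + → 2 + -11 = -9. Stack: [-9]
LOAD_CONST → push 5. Stack: [-9, 5]
LOAD_FAST p → push 1. Stack: [-9, 5, 1]
BINARY_OP // → 5 // 1 = 5. Stack: [-9, 5]
BINARY_OP * → -9 * 5 = -45. Stack: [-45]
STORE_FAST r → r=-45. Stack: []
LOAD_FAST p → push 1. Stack: [1]
LOAD_CONST → push 7. Stack: [1, 7]
BINARY_OP - → 1 - 7 = -6. Stack: [-6]
STORE_FAST q → q=-6. Stack: []
LOAD_FAST_LOAD_FAST p,q → push 1,-6. Stack: [1, -6]
BINARY_OP | → 1 | -6 = -5. Stack: [-5]
STORE_FAST v → v=-5. Stack: []
LOAD_CONST → push 11. Stack: [11]
LOAD_FAST v → push -5. Stack: [11, -5]
BINARY_OP + → 11 + -5 = 6. Stack: [6]
LOAD_FAST q → push -6. Stack: [6, -6]
BINARY_OP * → 6 * -6 = -36. Stack: [-36]
STORE_FAST z → z=-36. Stack: []
LOAD_FAST z → push -36. Stack: [-36]
RETURN_VALUE → return -36.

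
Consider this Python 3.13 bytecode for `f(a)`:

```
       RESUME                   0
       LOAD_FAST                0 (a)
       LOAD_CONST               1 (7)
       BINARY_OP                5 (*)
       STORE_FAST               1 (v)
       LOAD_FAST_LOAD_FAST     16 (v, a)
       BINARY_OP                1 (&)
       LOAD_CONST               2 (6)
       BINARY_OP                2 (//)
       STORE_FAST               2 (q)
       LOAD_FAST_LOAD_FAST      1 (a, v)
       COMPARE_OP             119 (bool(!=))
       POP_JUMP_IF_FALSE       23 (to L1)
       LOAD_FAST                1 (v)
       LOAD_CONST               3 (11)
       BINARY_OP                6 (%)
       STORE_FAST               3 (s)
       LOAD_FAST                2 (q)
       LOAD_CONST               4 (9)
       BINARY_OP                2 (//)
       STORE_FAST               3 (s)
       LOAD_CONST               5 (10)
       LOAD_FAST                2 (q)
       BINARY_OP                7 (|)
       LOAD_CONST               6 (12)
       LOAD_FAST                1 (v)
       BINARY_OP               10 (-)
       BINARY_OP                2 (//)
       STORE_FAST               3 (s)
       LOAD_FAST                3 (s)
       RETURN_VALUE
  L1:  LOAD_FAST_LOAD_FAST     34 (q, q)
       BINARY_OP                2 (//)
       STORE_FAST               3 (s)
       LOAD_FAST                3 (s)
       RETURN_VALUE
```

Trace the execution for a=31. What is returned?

LOAD_FAST a → push 31. Stack: [31]
LOAD_CONST → push 7. Stack: [31, 7]
BINARY_OP * → 31 * 7 = 217. Stack: [217]
STORE_FAST v → v=217. Stack: []
LOAD_FAST_LOAD_FAST v,a → push 217,31. Stack: [217, 31]
BINARY_OP & → 217 & 31 = 25. Stack: [25]
LOAD_CONST → push 6. Stack: [25, 6]
BINARY_OP // → 25 // 6 = 4. Stack: [4]
STORE_FAST q → q=4. Stack: []
LOAD_FAST_LOAD_FAST a,v → push 31,217. Stack: [31, 217]
COMPARE_OP bool(!=) → 31 vs 217 = True. Stack: [True]
POP_JUMP_IF_FALSE → pop True; no jump. Stack: []
LOAD_FAST v → push 217. Stack: [217]
LOAD_CONST → push 11. Stack: [217, 11]
BINARY_OP % → 217 % 11 = 8. Stack: [8]
STORE_FAST s → s=8. Stack: []
LOAD_FAST q → push 4. Stack: [4]
LOAD_CONST → push 9. Stack: [4, 9]
BINARY_OP // → 4 // 9 = 0. Stack: [0]
STORE_FAST s → s=0. Stack: []
LOAD_CONST → push 10. Stack: [10]
LOAD_FAST q → push 4. Stack: [10, 4]
BINARY_OP | → 10 | 4 = 14. Stack: [14]
LOAD_CONST → push 12. Stack: [14, 12]
LOAD_FAST v → push 217. Stack: [14, 12, 217]
BINARY_OP - → 12 - 217 = -205. Stack: [14, -205]
BINARY_OP // → 14 // -205 = -1. Stack: [-1]
STORE_FAST s → s=-1. Stack: []
LOAD_FAST s → push -1. Stack: [-1]
RETURN_VALUE → return -1.

-1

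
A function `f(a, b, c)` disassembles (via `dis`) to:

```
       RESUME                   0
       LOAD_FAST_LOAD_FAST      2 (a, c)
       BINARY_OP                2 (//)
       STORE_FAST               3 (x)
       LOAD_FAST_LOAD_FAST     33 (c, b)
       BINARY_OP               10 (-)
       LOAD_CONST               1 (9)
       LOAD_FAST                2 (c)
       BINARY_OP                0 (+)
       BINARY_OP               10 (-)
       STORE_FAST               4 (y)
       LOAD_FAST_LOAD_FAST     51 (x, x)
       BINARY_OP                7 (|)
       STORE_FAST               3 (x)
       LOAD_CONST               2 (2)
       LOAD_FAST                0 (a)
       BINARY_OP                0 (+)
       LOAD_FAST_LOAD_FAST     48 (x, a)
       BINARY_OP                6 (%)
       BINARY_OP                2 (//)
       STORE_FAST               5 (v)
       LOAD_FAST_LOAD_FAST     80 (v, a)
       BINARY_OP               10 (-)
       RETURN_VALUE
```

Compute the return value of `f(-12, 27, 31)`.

LOAD_FAST_LOAD_FAST a,c → push -12,31. Stack: [-12, 31]
BINARY_OP // → -12 // 31 = -1. Stack: [-1]
STORE_FAST x → x=-1. Stack: []
LOAD_FAST_LOAD_FAST c,b → push 31,27. Stack: [31, 27]
BINARY_OP - → 31 - 27 = 4. Stack: [4]
LOAD_CONST → push 9. Stack: [4, 9]
LOAD_FAST c → push 31. Stack: [4, 9, 31]
BINARY_OP + → 9 + 31 = 40. Stack: [4, 40]
BINARY_OP - → 4 - 40 = -36. Stack: [-36]
STORE_FAST y → y=-36. Stack: []
LOAD_FAST_LOAD_FAST x,x → push -1,-1. Stack: [-1, -1]
BINARY_OP | → -1 | -1 = -1. Stack: [-1]
STORE_FAST x → x=-1. Stack: []
LOAD_CONST → push 2. Stack: [2]
LOAD_FAST a → push -12. Stack: [2, -12]
BINARY_OP + → 2 + -12 = -10. Stack: [-10]
LOAD_FAST_LOAD_FAST x,a → push -1,-12. Stack: [-10, -1, -12]
BINARY_OP % → -1 % -12 = -1. Stack: [-10, -1]
BINARY_OP // → -10 // -1 = 10. Stack: [10]
STORE_FAST v → v=10. Stack: []
LOAD_FAST_LOAD_FAST v,a → push 10,-12. Stack: [10, -12]
BINARY_OP - → 10 - -12 = 22. Stack: [22]
RETURN_VALUE → return 22.

22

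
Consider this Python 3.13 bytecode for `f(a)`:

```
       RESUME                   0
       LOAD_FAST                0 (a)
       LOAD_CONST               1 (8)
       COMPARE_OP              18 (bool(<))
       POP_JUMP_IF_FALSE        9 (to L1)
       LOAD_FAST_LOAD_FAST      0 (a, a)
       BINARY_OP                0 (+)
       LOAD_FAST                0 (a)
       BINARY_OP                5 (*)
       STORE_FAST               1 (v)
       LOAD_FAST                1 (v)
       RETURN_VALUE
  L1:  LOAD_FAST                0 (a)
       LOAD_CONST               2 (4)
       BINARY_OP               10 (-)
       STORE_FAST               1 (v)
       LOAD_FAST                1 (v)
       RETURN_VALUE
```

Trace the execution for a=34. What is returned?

LOAD_FAST a → push 34. Stack: [34]
LOAD_CONST → push 8. Stack: [34, 8]
COMPARE_OP bool(<) → 34 vs 8 = False. Stack: [False]
POP_JUMP_IF_FALSE → pop False; jump. Stack: []
LOAD_FAST a → push 34. Stack: [34]
LOAD_CONST → push 4. Stack: [34, 4]
BINARY_OP - → 34 - 4 = 30. Stack: [30]
STORE_FAST v → v=30. Stack: []
LOAD_FAST v → push 30. Stack: [30]
RETURN_VALUE → return 30.

30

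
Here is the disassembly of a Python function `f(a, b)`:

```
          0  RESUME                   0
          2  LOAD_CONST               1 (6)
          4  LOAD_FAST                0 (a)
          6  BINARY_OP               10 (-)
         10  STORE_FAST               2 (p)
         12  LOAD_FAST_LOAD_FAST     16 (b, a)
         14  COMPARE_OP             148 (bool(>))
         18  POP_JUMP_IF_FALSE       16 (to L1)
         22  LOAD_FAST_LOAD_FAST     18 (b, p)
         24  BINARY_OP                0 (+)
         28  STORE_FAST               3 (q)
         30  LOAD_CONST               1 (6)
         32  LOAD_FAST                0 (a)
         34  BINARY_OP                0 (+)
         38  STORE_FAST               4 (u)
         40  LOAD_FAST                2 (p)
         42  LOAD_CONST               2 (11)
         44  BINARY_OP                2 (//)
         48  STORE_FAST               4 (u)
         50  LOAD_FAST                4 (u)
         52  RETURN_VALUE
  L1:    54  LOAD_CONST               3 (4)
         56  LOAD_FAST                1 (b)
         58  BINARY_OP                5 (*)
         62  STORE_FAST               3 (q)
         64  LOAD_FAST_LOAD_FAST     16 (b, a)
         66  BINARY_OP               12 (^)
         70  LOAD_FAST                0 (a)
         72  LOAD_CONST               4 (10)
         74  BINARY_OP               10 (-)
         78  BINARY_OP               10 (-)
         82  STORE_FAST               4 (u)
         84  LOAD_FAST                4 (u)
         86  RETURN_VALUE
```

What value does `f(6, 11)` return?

0

LOAD_CONST → push 6. Stack: [6]
LOAD_FAST a → push 6. Stack: [6, 6]
BINARY_OP - → 6 - 6 = 0. Stack: [0]
STORE_FAST p → p=0. Stack: []
LOAD_FAST_LOAD_FAST b,a → push 11,6. Stack: [11, 6]
COMPARE_OP bool(>) → 11 vs 6 = True. Stack: [True]
POP_JUMP_IF_FALSE → pop True; no jump. Stack: []
LOAD_FAST_LOAD_FAST b,p → push 11,0. Stack: [11, 0]
BINARY_OP + → 11 + 0 = 11. Stack: [11]
STORE_FAST q → q=11. Stack: []
LOAD_CONST → push 6. Stack: [6]
LOAD_FAST a → push 6. Stack: [6, 6]
BINARY_OP + → 6 + 6 = 12. Stack: [12]
STORE_FAST u → u=12. Stack: []
LOAD_FAST p → push 0. Stack: [0]
LOAD_CONST → push 11. Stack: [0, 11]
BINARY_OP // → 0 // 11 = 0. Stack: [0]
STORE_FAST u → u=0. Stack: []
LOAD_FAST u → push 0. Stack: [0]
RETURN_VALUE → return 0.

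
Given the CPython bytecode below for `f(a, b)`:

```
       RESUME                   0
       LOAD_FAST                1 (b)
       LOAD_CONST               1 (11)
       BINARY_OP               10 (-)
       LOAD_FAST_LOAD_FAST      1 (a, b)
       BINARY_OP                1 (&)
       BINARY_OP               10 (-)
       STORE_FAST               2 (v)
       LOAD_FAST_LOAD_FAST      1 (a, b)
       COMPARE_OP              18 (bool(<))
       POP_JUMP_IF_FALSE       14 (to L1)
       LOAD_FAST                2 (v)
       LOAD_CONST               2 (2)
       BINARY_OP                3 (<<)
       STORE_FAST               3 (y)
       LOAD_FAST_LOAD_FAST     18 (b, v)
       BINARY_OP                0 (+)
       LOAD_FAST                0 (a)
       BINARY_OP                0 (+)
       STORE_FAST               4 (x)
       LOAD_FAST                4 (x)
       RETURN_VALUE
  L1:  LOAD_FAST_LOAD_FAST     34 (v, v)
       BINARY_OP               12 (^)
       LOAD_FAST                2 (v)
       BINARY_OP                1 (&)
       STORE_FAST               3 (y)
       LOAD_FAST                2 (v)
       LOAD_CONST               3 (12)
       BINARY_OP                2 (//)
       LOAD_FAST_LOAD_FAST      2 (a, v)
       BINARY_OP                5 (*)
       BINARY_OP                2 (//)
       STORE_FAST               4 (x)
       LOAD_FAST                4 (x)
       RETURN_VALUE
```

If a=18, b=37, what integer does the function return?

81

LOAD_FAST b → push 37. Stack: [37]
LOAD_CONST → push 11. Stack: [37, 11]
BINARY_OP - → 37 - 11 = 26. Stack: [26]
LOAD_FAST_LOAD_FAST a,b → push 18,37. Stack: [26, 18, 37]
BINARY_OP & → 18 & 37 = 0. Stack: [26, 0]
BINARY_OP - → 26 - 0 = 26. Stack: [26]
STORE_FAST v → v=26. Stack: []
LOAD_FAST_LOAD_FAST a,b → push 18,37. Stack: [18, 37]
COMPARE_OP bool(<) → 18 vs 37 = True. Stack: [True]
POP_JUMP_IF_FALSE → pop True; no jump. Stack: []
LOAD_FAST v → push 26. Stack: [26]
LOAD_CONST → push 2. Stack: [26, 2]
BINARY_OP << → 26 << 2 = 104. Stack: [104]
STORE_FAST y → y=104. Stack: []
LOAD_FAST_LOAD_FAST b,v → push 37,26. Stack: [37, 26]
BINARY_OP + → 37 + 26 = 63. Stack: [63]
LOAD_FAST a → push 18. Stack: [63, 18]
BINARY_OP + → 63 + 18 = 81. Stack: [81]
STORE_FAST x → x=81. Stack: []
LOAD_FAST x → push 81. Stack: [81]
RETURN_VALUE → return 81.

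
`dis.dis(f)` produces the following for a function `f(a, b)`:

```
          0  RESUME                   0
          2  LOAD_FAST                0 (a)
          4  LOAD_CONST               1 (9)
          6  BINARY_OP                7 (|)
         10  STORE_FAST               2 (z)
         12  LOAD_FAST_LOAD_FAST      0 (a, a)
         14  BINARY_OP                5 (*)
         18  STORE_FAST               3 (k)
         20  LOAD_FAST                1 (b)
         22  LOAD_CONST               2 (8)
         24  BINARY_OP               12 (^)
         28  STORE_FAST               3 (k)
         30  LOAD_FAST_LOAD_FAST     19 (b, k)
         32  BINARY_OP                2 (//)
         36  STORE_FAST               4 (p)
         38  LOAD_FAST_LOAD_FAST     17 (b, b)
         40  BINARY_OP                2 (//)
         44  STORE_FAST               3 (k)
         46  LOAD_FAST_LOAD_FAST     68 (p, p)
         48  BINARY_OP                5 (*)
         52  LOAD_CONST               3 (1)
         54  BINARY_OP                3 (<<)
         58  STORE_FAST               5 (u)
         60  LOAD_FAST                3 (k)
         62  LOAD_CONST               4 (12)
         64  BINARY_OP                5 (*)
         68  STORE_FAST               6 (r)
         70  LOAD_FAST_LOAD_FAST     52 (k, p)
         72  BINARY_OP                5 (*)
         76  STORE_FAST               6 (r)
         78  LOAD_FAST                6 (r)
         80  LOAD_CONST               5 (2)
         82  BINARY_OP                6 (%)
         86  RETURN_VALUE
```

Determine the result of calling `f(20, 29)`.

LOAD_FAST a → push 20. Stack: [20]
LOAD_CONST → push 9. Stack: [20, 9]
BINARY_OP | → 20 | 9 = 29. Stack: [29]
STORE_FAST z → z=29. Stack: []
LOAD_FAST_LOAD_FAST a,a → push 20,20. Stack: [20, 20]
BINARY_OP * → 20 * 20 = 400. Stack: [400]
STORE_FAST k → k=400. Stack: []
LOAD_FAST b → push 29. Stack: [29]
LOAD_CONST → push 8. Stack: [29, 8]
BINARY_OP ^ → 29 ^ 8 = 21. Stack: [21]
STORE_FAST k → k=21. Stack: []
LOAD_FAST_LOAD_FAST b,k → push 29,21. Stack: [29, 21]
BINARY_OP // → 29 // 21 = 1. Stack: [1]
STORE_FAST p → p=1. Stack: []
LOAD_FAST_LOAD_FAST b,b → push 29,29. Stack: [29, 29]
BINARY_OP // → 29 // 29 = 1. Stack: [1]
STORE_FAST k → k=1. Stack: []
LOAD_FAST_LOAD_FAST p,p → push 1,1. Stack: [1, 1]
BINARY_OP * → 1 * 1 = 1. Stack: [1]
LOAD_CONST → push 1. Stack: [1, 1]
BINARY_OP << → 1 << 1 = 2. Stack: [2]
STORE_FAST u → u=2. Stack: []
LOAD_FAST k → push 1. Stack: [1]
LOAD_CONST → push 12. Stack: [1, 12]
BINARY_OP * → 1 * 12 = 12. Stack: [12]
STORE_FAST r → r=12. Stack: []
LOAD_FAST_LOAD_FAST k,p → push 1,1. Stack: [1, 1]
BINARY_OP * → 1 * 1 = 1. Stack: [1]
STORE_FAST r → r=1. Stack: []
LOAD_FAST r → push 1. Stack: [1]
LOAD_CONST → push 2. Stack: [1, 2]
BINARY_OP % → 1 % 2 = 1. Stack: [1]
RETURN_VALUE → return 1.

1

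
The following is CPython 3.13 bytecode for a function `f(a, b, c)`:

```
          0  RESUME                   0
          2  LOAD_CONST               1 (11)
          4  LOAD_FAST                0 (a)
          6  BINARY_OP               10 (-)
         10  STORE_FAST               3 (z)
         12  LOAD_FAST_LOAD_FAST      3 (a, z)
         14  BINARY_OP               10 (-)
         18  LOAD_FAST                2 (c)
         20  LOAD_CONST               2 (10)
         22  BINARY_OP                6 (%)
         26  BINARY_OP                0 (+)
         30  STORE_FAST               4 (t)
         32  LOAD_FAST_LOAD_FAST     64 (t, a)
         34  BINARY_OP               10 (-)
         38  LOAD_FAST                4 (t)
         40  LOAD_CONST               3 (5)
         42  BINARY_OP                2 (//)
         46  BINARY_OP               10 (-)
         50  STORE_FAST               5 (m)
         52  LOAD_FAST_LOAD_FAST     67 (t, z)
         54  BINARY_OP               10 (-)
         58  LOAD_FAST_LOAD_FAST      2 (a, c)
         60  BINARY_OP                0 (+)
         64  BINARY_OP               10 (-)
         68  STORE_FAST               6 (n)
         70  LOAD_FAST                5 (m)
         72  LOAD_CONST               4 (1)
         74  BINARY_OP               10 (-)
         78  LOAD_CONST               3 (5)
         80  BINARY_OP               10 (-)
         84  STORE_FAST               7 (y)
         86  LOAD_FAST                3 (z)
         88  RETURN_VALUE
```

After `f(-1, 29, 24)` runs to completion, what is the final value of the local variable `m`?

LOAD_CONST → push 11. Stack: [11]
LOAD_FAST a → push -1. Stack: [11, -1]
BINARY_OP - → 11 - -1 = 12. Stack: [12]
STORE_FAST z → z=12. Stack: []
LOAD_FAST_LOAD_FAST a,z → push -1,12. Stack: [-1, 12]
BINARY_OP - → -1 - 12 = -13. Stack: [-13]
LOAD_FAST c → push 24. Stack: [-13, 24]
LOAD_CONST → push 10. Stack: [-13, 24, 10]
BINARY_OP % → 24 % 10 = 4. Stack: [-13, 4]
BINARY_OP + → -13 + 4 = -9. Stack: [-9]
STORE_FAST t → t=-9. Stack: []
LOAD_FAST_LOAD_FAST t,a → push -9,-1. Stack: [-9, -1]
BINARY_OP - → -9 - -1 = -8. Stack: [-8]
LOAD_FAST t → push -9. Stack: [-8, -9]
LOAD_CONST → push 5. Stack: [-8, -9, 5]
BINARY_OP // → -9 // 5 = -2. Stack: [-8, -2]
BINARY_OP - → -8 - -2 = -6. Stack: [-6]
STORE_FAST m → m=-6. Stack: []
LOAD_FAST_LOAD_FAST t,z → push -9,12. Stack: [-9, 12]
BINARY_OP - → -9 - 12 = -21. Stack: [-21]
LOAD_FAST_LOAD_FAST a,c → push -1,24. Stack: [-21, -1, 24]
BINARY_OP + → -1 + 24 = 23. Stack: [-21, 23]
BINARY_OP - → -21 - 23 = -44. Stack: [-44]
STORE_FAST n → n=-44. Stack: []
LOAD_FAST m → push -6. Stack: [-6]
LOAD_CONST → push 1. Stack: [-6, 1]
BINARY_OP - → -6 - 1 = -7. Stack: [-7]
LOAD_CONST → push 5. Stack: [-7, 5]
BINARY_OP - → -7 - 5 = -12. Stack: [-12]
STORE_FAST y → y=-12. Stack: []
LOAD_FAST z → push 12. Stack: [12]
RETURN_VALUE → return 12.

-6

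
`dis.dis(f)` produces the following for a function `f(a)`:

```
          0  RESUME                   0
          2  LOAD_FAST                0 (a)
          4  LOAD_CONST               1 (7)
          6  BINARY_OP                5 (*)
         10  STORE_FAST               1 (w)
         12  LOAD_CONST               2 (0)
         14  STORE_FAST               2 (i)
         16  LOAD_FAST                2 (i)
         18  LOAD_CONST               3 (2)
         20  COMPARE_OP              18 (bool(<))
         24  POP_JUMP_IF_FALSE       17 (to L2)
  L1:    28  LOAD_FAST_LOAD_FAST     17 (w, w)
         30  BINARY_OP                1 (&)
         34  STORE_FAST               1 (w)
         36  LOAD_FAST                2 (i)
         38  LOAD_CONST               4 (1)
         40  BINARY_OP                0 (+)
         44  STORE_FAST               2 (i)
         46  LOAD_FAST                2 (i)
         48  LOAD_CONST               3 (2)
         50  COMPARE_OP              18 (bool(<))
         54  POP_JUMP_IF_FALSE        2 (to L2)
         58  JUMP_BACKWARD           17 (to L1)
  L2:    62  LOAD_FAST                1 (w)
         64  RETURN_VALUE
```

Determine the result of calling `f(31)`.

217

LOAD_FAST a → push 31. Stack: [31]
LOAD_CONST → push 7. Stack: [31, 7]
BINARY_OP * → 31 * 7 = 217. Stack: [217]
STORE_FAST w → w=217. Stack: []
LOAD_CONST → push 0. Stack: [0]
STORE_FAST i → i=0. Stack: []
LOAD_FAST i → push 0. Stack: [0]
LOAD_CONST → push 2. Stack: [0, 2]
COMPARE_OP bool(<) → 0 vs 2 = True. Stack: [True]
POP_JUMP_IF_FALSE → pop True; no jump. Stack: []
LOAD_FAST_LOAD_FAST w,w → push 217,217. Stack: [217, 217]
BINARY_OP & → 217 & 217 = 217. Stack: [217]
STORE_FAST w → w=217. Stack: []
LOAD_FAST i → push 0. Stack: [0]
LOAD_CONST → push 1. Stack: [0, 1]
BINARY_OP + → 0 + 1 = 1. Stack: [1]
STORE_FAST i → i=1. Stack: []
LOAD_FAST i → push 1. Stack: [1]
LOAD_CONST → push 2. Stack: [1, 2]
COMPARE_OP bool(<) → 1 vs 2 = True. Stack: [True]
POP_JUMP_IF_FALSE → pop True; no jump. Stack: []
LOAD_FAST_LOAD_FAST w,w → push 217,217. Stack: [217, 217]
BINARY_OP & → 217 & 217 = 217. Stack: [217]
STORE_FAST w → w=217. Stack: []
LOAD_FAST i → push 1. Stack: [1]
LOAD_CONST → push 1. Stack: [1, 1]
BINARY_OP + → 1 + 1 = 2. Stack: [2]
STORE_FAST i → i=2. Stack: []
LOAD_FAST i → push 2. Stack: [2]
LOAD_CONST → push 2. Stack: [2, 2]
COMPARE_OP bool(<) → 2 vs 2 = False. Stack: [False]
POP_JUMP_IF_FALSE → pop False; jump. Stack: []
LOAD_FAST w → push 217. Stack: [217]
RETURN_VALUE → return 217.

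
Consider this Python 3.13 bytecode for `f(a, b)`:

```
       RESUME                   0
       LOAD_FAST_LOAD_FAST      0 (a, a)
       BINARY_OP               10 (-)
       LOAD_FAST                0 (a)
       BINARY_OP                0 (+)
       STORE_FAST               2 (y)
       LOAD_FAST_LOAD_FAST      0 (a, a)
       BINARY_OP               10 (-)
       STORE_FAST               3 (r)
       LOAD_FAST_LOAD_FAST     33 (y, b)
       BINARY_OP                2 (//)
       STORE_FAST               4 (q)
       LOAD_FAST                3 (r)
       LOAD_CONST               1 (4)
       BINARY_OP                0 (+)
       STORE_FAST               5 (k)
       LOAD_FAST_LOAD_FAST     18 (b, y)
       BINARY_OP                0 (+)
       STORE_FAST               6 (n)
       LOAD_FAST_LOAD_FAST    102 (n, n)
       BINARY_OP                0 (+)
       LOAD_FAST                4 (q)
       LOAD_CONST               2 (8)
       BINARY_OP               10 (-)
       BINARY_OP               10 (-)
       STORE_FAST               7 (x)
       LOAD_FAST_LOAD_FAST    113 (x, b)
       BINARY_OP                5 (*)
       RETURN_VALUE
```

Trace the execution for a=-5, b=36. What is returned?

LOAD_FAST_LOAD_FAST a,a → push -5,-5. Stack: [-5, -5]
BINARY_OP - → -5 - -5 = 0. Stack: [0]
LOAD_FAST a → push -5. Stack: [0, -5]
BINARY_OP + → 0 + -5 = -5. Stack: [-5]
STORE_FAST y → y=-5. Stack: []
LOAD_FAST_LOAD_FAST a,a → push -5,-5. Stack: [-5, -5]
BINARY_OP - → -5 - -5 = 0. Stack: [0]
STORE_FAST r → r=0. Stack: []
LOAD_FAST_LOAD_FAST y,b → push -5,36. Stack: [-5, 36]
BINARY_OP // → -5 // 36 = -1. Stack: [-1]
STORE_FAST q → q=-1. Stack: []
LOAD_FAST r → push 0. Stack: [0]
LOAD_CONST → push 4. Stack: [0, 4]
BINARY_OP + → 0 + 4 = 4. Stack: [4]
STORE_FAST k → k=4. Stack: []
LOAD_FAST_LOAD_FAST b,y → push 36,-5. Stack: [36, -5]
BINARY_OP + → 36 + -5 = 31. Stack: [31]
STORE_FAST n → n=31. Stack: []
LOAD_FAST_LOAD_FAST n,n → push 31,31. Stack: [31, 31]
BINARY_OP + → 31 + 31 = 62. Stack: [62]
LOAD_FAST q → push -1. Stack: [62, -1]
LOAD_CONST → push 8. Stack: [62, -1, 8]
BINARY_OP - → -1 - 8 = -9. Stack: [62, -9]
BINARY_OP - → 62 - -9 = 71. Stack: [71]
STORE_FAST x → x=71. Stack: []
LOAD_FAST_LOAD_FAST x,b → push 71,36. Stack: [71, 36]
BINARY_OP * → 71 * 36 = 2556. Stack: [2556]
RETURN_VALUE → return 2556.

2556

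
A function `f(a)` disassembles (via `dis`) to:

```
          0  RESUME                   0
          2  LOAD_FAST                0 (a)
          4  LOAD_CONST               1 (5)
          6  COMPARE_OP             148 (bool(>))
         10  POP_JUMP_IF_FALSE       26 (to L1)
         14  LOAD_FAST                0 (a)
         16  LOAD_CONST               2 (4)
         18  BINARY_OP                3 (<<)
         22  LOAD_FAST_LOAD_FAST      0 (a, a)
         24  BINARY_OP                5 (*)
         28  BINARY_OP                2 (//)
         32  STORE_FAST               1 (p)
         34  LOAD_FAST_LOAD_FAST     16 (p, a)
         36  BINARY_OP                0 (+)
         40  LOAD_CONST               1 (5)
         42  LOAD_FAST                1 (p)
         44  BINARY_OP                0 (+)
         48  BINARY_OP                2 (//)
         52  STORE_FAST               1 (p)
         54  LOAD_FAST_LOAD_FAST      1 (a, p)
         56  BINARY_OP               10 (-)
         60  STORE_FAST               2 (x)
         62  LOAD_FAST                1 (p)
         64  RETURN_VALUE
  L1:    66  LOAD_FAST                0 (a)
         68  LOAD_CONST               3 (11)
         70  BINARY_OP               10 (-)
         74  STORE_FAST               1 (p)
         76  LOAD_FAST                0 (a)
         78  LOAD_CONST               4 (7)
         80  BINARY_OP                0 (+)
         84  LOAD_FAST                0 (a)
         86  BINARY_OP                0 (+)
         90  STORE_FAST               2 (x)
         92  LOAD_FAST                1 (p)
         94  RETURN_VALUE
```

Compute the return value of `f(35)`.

7

LOAD_FAST a → push 35. Stack: [35]
LOAD_CONST → push 5. Stack: [35, 5]
COMPARE_OP bool(>) → 35 vs 5 = True. Stack: [True]
POP_JUMP_IF_FALSE → pop True; no jump. Stack: []
LOAD_FAST a → push 35. Stack: [35]
LOAD_CONST → push 4. Stack: [35, 4]
BINARY_OP << → 35 << 4 = 560. Stack: [560]
LOAD_FAST_LOAD_FAST a,a → push 35,35. Stack: [560, 35, 35]
BINARY_OP * → 35 * 35 = 1225. Stack: [560, 1225]
BINARY_OP // → 560 // 1225 = 0. Stack: [0]
STORE_FAST p → p=0. Stack: []
LOAD_FAST_LOAD_FAST p,a → push 0,35. Stack: [0, 35]
BINARY_OP + → 0 + 35 = 35. Stack: [35]
LOAD_CONST → push 5. Stack: [35, 5]
LOAD_FAST p → push 0. Stack: [35, 5, 0]
BINARY_OP + → 5 + 0 = 5. Stack: [35, 5]
BINARY_OP // → 35 // 5 = 7. Stack: [7]
STORE_FAST p → p=7. Stack: []
LOAD_FAST_LOAD_FAST a,p → push 35,7. Stack: [35, 7]
BINARY_OP - → 35 - 7 = 28. Stack: [28]
STORE_FAST x → x=28. Stack: []
LOAD_FAST p → push 7. Stack: [7]
RETURN_VALUE → return 7.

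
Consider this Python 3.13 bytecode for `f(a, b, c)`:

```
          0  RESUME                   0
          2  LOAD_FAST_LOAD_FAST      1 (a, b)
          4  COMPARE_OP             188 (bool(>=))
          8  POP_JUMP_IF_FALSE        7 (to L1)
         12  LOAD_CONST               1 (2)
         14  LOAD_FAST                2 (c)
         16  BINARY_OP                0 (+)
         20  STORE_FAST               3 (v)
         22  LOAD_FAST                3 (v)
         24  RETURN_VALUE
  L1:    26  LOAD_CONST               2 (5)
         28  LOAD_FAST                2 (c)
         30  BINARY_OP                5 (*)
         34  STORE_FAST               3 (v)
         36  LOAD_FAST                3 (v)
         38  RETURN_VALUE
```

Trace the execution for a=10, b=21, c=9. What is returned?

45

LOAD_FAST_LOAD_FAST a,b → push 10,21. Stack: [10, 21]
COMPARE_OP bool(>=) → 10 vs 21 = False. Stack: [False]
POP_JUMP_IF_FALSE → pop False; jump. Stack: []
LOAD_CONST → push 5. Stack: [5]
LOAD_FAST c → push 9. Stack: [5, 9]
BINARY_OP * → 5 * 9 = 45. Stack: [45]
STORE_FAST v → v=45. Stack: []
LOAD_FAST v → push 45. Stack: [45]
RETURN_VALUE → return 45.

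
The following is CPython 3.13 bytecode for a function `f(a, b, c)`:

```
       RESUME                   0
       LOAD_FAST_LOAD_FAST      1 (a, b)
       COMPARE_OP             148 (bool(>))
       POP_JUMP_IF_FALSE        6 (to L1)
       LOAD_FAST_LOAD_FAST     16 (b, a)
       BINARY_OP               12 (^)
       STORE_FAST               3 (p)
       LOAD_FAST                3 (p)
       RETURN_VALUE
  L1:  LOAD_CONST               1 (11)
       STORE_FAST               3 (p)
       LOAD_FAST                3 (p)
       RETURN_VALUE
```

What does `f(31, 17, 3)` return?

LOAD_FAST_LOAD_FAST a,b → push 31,17. Stack: [31, 17]
COMPARE_OP bool(>) → 31 vs 17 = True. Stack: [True]
POP_JUMP_IF_FALSE → pop True; no jump. Stack: []
LOAD_FAST_LOAD_FAST b,a → push 17,31. Stack: [17, 31]
BINARY_OP ^ → 17 ^ 31 = 14. Stack: [14]
STORE_FAST p → p=14. Stack: []
LOAD_FAST p → push 14. Stack: [14]
RETURN_VALUE → return 14.

14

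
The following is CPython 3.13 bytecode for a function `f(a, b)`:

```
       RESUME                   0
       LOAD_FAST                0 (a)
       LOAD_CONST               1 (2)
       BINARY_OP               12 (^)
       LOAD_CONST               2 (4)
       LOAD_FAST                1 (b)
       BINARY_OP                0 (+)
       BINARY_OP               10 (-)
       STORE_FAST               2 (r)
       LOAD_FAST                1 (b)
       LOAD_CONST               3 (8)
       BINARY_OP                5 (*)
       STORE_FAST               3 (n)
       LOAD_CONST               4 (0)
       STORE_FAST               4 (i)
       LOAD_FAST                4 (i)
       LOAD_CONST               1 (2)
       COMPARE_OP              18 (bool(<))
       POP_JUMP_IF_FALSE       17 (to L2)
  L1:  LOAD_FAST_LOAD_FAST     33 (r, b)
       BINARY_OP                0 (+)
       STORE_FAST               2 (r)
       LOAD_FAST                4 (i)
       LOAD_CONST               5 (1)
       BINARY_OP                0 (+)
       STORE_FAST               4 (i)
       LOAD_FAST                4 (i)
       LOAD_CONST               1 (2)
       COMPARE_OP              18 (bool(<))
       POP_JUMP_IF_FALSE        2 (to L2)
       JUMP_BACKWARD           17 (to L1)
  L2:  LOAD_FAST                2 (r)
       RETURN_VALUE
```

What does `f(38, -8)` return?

24

LOAD_FAST a → push 38. Stack: [38]
LOAD_CONST → push 2. Stack: [38, 2]
BINARY_OP ^ → 38 ^ 2 = 36. Stack: [36]
LOAD_CONST → push 4. Stack: [36, 4]
LOAD_FAST b → push -8. Stack: [36, 4, -8]
BINARY_OP + → 4 + -8 = -4. Stack: [36, -4]
BINARY_OP - → 36 - -4 = 40. Stack: [40]
STORE_FAST r → r=40. Stack: []
LOAD_FAST b → push -8. Stack: [-8]
LOAD_CONST → push 8. Stack: [-8, 8]
BINARY_OP * → -8 * 8 = -64. Stack: [-64]
STORE_FAST n → n=-64. Stack: []
LOAD_CONST → push 0. Stack: [0]
STORE_FAST i → i=0. Stack: []
LOAD_FAST i → push 0. Stack: [0]
LOAD_CONST → push 2. Stack: [0, 2]
COMPARE_OP bool(<) → 0 vs 2 = True. Stack: [True]
POP_JUMP_IF_FALSE → pop True; no jump. Stack: []
LOAD_FAST_LOAD_FAST r,b → push 40,-8. Stack: [40, -8]
BINARY_OP + → 40 + -8 = 32. Stack: [32]
STORE_FAST r → r=32. Stack: []
LOAD_FAST i → push 0. Stack: [0]
LOAD_CONST → push 1. Stack: [0, 1]
BINARY_OP + → 0 + 1 = 1. Stack: [1]
STORE_FAST i → i=1. Stack: []
LOAD_FAST i → push 1. Stack: [1]
LOAD_CONST → push 2. Stack: [1, 2]
COMPARE_OP bool(<) → 1 vs 2 = True. Stack: [True]
POP_JUMP_IF_FALSE → pop True; no jump. Stack: []
LOAD_FAST_LOAD_FAST r,b → push 32,-8. Stack: [32, -8]
BINARY_OP + → 32 + -8 = 24. Stack: [24]
STORE_FAST r → r=24. Stack: []
LOAD_FAST i → push 1. Stack: [1]
LOAD_CONST → push 1. Stack: [1, 1]
BINARY_OP + → 1 + 1 = 2. Stack: [2]
STORE_FAST i → i=2. Stack: []
LOAD_FAST i → push 2. Stack: [2]
LOAD_CONST → push 2. Stack: [2, 2]
COMPARE_OP bool(<) → 2 vs 2 = False. Stack: [False]
POP_JUMP_IF_FALSE → pop False; jump. Stack: []
LOAD_FAST r → push 24. Stack: [24]
RETURN_VALUE → return 24.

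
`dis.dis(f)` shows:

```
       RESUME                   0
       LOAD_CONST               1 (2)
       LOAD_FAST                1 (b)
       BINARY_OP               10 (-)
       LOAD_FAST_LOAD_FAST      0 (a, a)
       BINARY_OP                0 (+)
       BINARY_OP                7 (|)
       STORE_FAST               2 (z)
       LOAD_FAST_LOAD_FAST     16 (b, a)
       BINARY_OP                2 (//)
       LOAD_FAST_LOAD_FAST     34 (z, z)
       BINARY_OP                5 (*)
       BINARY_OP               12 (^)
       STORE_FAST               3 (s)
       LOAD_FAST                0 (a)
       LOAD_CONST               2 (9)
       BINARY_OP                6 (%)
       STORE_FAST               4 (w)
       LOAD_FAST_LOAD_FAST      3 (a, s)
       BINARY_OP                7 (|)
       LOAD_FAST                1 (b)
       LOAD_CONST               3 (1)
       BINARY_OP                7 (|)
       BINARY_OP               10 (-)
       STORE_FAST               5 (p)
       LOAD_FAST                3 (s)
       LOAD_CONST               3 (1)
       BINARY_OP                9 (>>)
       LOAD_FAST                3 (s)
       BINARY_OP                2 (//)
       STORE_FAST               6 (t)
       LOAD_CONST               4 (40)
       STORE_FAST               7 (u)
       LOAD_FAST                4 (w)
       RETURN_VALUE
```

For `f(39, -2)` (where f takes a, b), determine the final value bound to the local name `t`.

0

LOAD_CONST → push 2. Stack: [2]
LOAD_FAST b → push -2. Stack: [2, -2]
BINARY_OP - → 2 - -2 = 4. Stack: [4]
LOAD_FAST_LOAD_FAST a,a → push 39,39. Stack: [4, 39, 39]
BINARY_OP + → 39 + 39 = 78. Stack: [4, 78]
BINARY_OP | → 4 | 78 = 78. Stack: [78]
STORE_FAST z → z=78. Stack: []
LOAD_FAST_LOAD_FAST b,a → push -2,39. Stack: [-2, 39]
BINARY_OP // → -2 // 39 = -1. Stack: [-1]
LOAD_FAST_LOAD_FAST z,z → push 78,78. Stack: [-1, 78, 78]
BINARY_OP * → 78 * 78 = 6084. Stack: [-1, 6084]
BINARY_OP ^ → -1 ^ 6084 = -6085. Stack: [-6085]
STORE_FAST s → s=-6085. Stack: []
LOAD_FAST a → push 39. Stack: [39]
LOAD_CONST → push 9. Stack: [39, 9]
BINARY_OP % → 39 % 9 = 3. Stack: [3]
STORE_FAST w → w=3. Stack: []
LOAD_FAST_LOAD_FAST a,s → push 39,-6085. Stack: [39, -6085]
BINARY_OP | → 39 | -6085 = -6081. Stack: [-6081]
LOAD_FAST b → push -2. Stack: [-6081, -2]
LOAD_CONST → push 1. Stack: [-6081, -2, 1]
BINARY_OP | → -2 | 1 = -1. Stack: [-6081, -1]
BINARY_OP - → -6081 - -1 = -6080. Stack: [-6080]
STORE_FAST p → p=-6080. Stack: []
LOAD_FAST s → push -6085. Stack: [-6085]
LOAD_CONST → push 1. Stack: [-6085, 1]
BINARY_OP >> → -6085 >> 1 = -3043. Stack: [-3043]
LOAD_FAST s → push -6085. Stack: [-3043, -6085]
BINARY_OP // → -3043 // -6085 = 0. Stack: [0]
STORE_FAST t → t=0. Stack: []
LOAD_CONST → push 40. Stack: [40]
STORE_FAST u → u=40. Stack: []
LOAD_FAST w → push 3. Stack: [3]
RETURN_VALUE → return 3.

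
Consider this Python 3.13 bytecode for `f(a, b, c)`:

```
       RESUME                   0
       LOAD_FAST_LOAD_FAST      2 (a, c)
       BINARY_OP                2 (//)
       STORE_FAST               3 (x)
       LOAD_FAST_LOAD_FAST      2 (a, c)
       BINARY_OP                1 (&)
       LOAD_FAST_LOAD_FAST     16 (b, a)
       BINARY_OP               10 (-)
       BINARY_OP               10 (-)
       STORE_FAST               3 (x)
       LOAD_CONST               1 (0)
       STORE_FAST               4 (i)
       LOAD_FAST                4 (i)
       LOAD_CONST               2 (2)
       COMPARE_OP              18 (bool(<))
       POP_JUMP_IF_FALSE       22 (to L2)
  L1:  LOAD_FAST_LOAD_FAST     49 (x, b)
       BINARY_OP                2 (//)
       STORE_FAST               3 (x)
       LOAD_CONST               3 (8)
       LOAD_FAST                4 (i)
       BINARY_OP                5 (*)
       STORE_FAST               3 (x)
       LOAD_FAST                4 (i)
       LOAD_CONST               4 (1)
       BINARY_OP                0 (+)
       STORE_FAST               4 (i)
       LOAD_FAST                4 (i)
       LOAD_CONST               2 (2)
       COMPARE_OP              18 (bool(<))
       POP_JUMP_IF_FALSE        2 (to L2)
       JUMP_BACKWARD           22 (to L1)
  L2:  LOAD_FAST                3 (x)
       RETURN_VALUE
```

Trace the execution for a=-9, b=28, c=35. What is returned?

LOAD_FAST_LOAD_FAST a,c → push -9,35. Stack: [-9, 35]
BINARY_OP // → -9 // 35 = -1. Stack: [-1]
STORE_FAST x → x=-1. Stack: []
LOAD_FAST_LOAD_FAST a,c → push -9,35. Stack: [-9, 35]
BINARY_OP & → -9 & 35 = 35. Stack: [35]
LOAD_FAST_LOAD_FAST b,a → push 28,-9. Stack: [35, 28, -9]
BINARY_OP - → 28 - -9 = 37. Stack: [35, 37]
BINARY_OP - → 35 - 37 = -2. Stack: [-2]
STORE_FAST x → x=-2. Stack: []
LOAD_CONST → push 0. Stack: [0]
STORE_FAST i → i=0. Stack: []
LOAD_FAST i → push 0. Stack: [0]
LOAD_CONST → push 2. Stack: [0, 2]
COMPARE_OP bool(<) → 0 vs 2 = True. Stack: [True]
POP_JUMP_IF_FALSE → pop True; no jump. Stack: []
LOAD_FAST_LOAD_FAST x,b → push -2,28. Stack: [-2, 28]
BINARY_OP // → -2 // 28 = -1. Stack: [-1]
STORE_FAST x → x=-1. Stack: []
LOAD_CONST → push 8. Stack: [8]
LOAD_FAST i → push 0. Stack: [8, 0]
BINARY_OP * → 8 * 0 = 0. Stack: [0]
STORE_FAST x → x=0. Stack: []
LOAD_FAST i → push 0. Stack: [0]
LOAD_CONST → push 1. Stack: [0, 1]
BINARY_OP + → 0 + 1 = 1. Stack: [1]
STORE_FAST i → i=1. Stack: []
LOAD_FAST i → push 1. Stack: [1]
LOAD_CONST → push 2. Stack: [1, 2]
COMPARE_OP bool(<) → 1 vs 2 = True. Stack: [True]
POP_JUMP_IF_FALSE → pop True; no jump. Stack: []
LOAD_FAST_LOAD_FAST x,b → push 0,28. Stack: [0, 28]
BINARY_OP // → 0 // 28 = 0. Stack: [0]
STORE_FAST x → x=0. Stack: []
LOAD_CONST → push 8. Stack: [8]
LOAD_FAST i → push 1. Stack: [8, 1]
BINARY_OP * → 8 * 1 = 8. Stack: [8]
STORE_FAST x → x=8. Stack: []
LOAD_FAST i → push 1. Stack: [1]
LOAD_CONST → push 1. Stack: [1, 1]
BINARY_OP + → 1 + 1 = 2. Stack: [2]
STORE_FAST i → i=2. Stack: []
LOAD_FAST i → push 2. Stack: [2]
LOAD_CONST → push 2. Stack: [2, 2]
COMPARE_OP bool(<) → 2 vs 2 = False. Stack: [False]
POP_JUMP_IF_FALSE → pop False; jump. Stack: []
LOAD_FAST x → push 8. Stack: [8]
RETURN_VALUE → return 8.

8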